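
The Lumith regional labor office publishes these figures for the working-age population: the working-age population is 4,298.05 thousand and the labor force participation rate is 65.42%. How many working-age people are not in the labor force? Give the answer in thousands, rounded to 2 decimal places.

About 1,486.27 thousand are not in the labor force.

Share not in the labor force = 1 − 0.6542 = 0.3458.
Not in labor force = 0.3458 × 4,298.05 ≈ 1,486.27 thousand.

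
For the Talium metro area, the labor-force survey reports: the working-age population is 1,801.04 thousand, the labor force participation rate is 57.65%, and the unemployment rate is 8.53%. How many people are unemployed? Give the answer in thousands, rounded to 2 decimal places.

About 88.57 thousand are unemployed.

Labor force = 0.5765 × 1,801.04 = 1,038.30 thousand.
Unemployed = 0.0853 × 1,038.30 ≈ 88.57 thousand.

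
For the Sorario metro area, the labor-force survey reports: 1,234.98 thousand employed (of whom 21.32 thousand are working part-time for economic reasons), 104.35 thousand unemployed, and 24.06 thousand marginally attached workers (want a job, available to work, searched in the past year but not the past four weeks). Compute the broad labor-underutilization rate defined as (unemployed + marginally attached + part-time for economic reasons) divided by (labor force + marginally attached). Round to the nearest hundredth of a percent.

Labor force = 1,234.98 + 104.35 = 1,339.33 thousand.
Numerator = 104.35 + 24.06 + 21.32 = 149.73 thousand.
Denominator = 1,339.33 + 24.06 = 1,363.39 thousand.
Broad rate = 149.73 / 1,363.39 = 10.98%.

Broad underutilization rate ≈ 10.98%.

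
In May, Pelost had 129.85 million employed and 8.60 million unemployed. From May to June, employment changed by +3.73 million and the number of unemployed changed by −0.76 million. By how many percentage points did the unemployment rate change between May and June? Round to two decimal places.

May: labor force = 129.85 + 8.60 = 138.45; u = 8.60/138.45 = 6.21%.
June: labor force = 133.58 + 7.84 = 141.42; u = 7.84/141.42 = 5.54%.
Change = 5.54% − 6.21% = −0.67 pp.

The unemployment rate changed by −0.67 percentage points.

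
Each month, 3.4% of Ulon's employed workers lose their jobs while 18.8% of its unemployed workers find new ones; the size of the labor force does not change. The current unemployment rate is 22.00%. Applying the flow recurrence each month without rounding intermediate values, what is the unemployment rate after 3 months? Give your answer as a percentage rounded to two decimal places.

With a fixed labor force, u_{t+1} = u_t + s·(1−u_t) − f·u_t = u_t·(1−s−f) + s.
Here 1−s−f = 0.778 and s = 0.034.
u_1 = 0.220000 × 0.778 + 0.034 = 0.205160.
u_2 = 0.205160 × 0.778 + 0.034 = 0.193614.
u_3 = 0.193614 × 0.778 + 0.034 = 0.184632.

Unemployment rate after three months ≈ 18.46%.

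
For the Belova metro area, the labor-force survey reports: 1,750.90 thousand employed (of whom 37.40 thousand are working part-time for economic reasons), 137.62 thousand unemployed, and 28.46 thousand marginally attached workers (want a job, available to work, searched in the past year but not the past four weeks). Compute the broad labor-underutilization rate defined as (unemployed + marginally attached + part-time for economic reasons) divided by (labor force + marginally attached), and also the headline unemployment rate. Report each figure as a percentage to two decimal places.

Broad underutilization rate ≈ 10.61%; headline unemployment rate ≈ 7.29%.

Labor force = 1,750.90 + 137.62 = 1,888.52 thousand.
Numerator = 137.62 + 28.46 + 37.40 = 203.48 thousand.
Denominator = 1,888.52 + 28.46 = 1,916.98 thousand.
Broad rate = 203.48 / 1,916.98 = 10.61%.
Headline unemployment rate = 137.62 / 1,888.52 = 7.29%.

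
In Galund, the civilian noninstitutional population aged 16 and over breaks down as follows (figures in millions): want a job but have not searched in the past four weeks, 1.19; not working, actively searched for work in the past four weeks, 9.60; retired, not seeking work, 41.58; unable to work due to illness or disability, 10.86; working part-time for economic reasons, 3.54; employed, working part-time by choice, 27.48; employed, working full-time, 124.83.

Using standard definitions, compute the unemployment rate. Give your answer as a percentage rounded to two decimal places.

Employed = 3.54 + 27.48 + 124.83 = 155.85 million (anyone who worked, including part-time for economic reasons, counts as employed).
Unemployed = 9.60 million.
Labor force = 155.85 + 9.60 = 165.45 million.
Unemployment rate = 9.60 / 165.45 = 5.80%.

Unemployment rate ≈ 5.80%.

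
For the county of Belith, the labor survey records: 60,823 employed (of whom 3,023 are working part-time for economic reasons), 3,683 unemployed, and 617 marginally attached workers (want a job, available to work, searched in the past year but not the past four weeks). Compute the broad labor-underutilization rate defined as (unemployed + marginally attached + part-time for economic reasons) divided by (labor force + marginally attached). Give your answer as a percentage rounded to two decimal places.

Broad underutilization rate ≈ 11.24%.

Labor force = 60,823 + 3,683 = 64,506.
Numerator = 3,683 + 617 + 3,023 = 7,323.
Denominator = 64,506 + 617 = 65,123.
Broad rate = 7,323 / 65,123 = 11.24%.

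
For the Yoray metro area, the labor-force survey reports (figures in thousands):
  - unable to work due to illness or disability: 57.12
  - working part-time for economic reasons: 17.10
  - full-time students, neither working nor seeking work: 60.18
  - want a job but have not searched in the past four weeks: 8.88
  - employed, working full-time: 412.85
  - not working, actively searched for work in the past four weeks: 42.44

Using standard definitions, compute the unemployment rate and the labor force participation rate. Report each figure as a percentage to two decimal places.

Employed = 17.10 + 412.85 = 429.95 thousand (anyone who worked, including part-time for economic reasons, counts as employed).
Unemployed = 42.44 thousand.
Labor force = 429.95 + 42.44 = 472.39 thousand.
Not in labor force = 57.12 + 60.18 + 8.88 = 126.18 thousand (those not working and not actively searching are outside the labor force — including those who want a job but have given up searching).
Civilian working-age population = 472.39 + 126.18 = 598.57 thousand.
Unemployment rate = 42.44 / 472.39 = 8.98%.
Labor force participation rate = 472.39 / 598.57 = 78.92%.

Unemployment rate ≈ 8.98%; labor force participation rate ≈ 78.92%.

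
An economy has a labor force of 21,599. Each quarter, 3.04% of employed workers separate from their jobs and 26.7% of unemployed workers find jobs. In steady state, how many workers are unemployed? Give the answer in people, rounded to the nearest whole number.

Steady-state unemployment rate u* = s/(s+f) = 3.04/(3.04+26.7) = 0.102219.
Unemployed = u* × labor force = 0.102219 × 21,599 ≈ 2,208.

About 2,208 are unemployed in steady state.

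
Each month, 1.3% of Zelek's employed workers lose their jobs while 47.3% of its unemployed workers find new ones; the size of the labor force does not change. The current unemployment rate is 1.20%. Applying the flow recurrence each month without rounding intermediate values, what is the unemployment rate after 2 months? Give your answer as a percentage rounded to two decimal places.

Unemployment rate after two months ≈ 2.29%.

With a fixed labor force, u_{t+1} = u_t + s·(1−u_t) − f·u_t = u_t·(1−s−f) + s.
Here 1−s−f = 0.514 and s = 0.013.
u_1 = 0.012000 × 0.514 + 0.013 = 0.019168.
u_2 = 0.019168 × 0.514 + 0.013 = 0.022852.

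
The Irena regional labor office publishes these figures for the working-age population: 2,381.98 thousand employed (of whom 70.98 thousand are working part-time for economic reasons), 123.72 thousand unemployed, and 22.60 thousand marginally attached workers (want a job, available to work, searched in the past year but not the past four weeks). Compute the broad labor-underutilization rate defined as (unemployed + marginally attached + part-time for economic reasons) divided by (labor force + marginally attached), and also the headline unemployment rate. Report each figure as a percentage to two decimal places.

Labor force = 2,381.98 + 123.72 = 2,505.70 thousand.
Numerator = 123.72 + 22.60 + 70.98 = 217.30 thousand.
Denominator = 2,505.70 + 22.60 = 2,528.30 thousand.
Broad rate = 217.30 / 2,528.30 = 8.59%.
Headline unemployment rate = 123.72 / 2,505.70 = 4.94%.

Broad underutilization rate ≈ 8.59%; headline unemployment rate ≈ 4.94%.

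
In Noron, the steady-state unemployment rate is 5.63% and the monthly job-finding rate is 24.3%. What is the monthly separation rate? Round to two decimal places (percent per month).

From u* = s/(s+f): s = u·f/(1−u).
s = 0.0563 × 24.3 / (1 − 0.0563) = 1.3681 / 0.9437 ≈ 1.45% per month.

Separation rate ≈ 1.45% per month.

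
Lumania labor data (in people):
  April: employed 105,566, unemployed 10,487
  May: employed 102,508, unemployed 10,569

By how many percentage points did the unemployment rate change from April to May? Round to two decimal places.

April: labor force = 105,566 + 10,487 = 116,053; u = 10,487/116,053 = 9.04%.
May: labor force = 102,508 + 10,569 = 113,077; u = 10,569/113,077 = 9.35%.
Change = 9.35% − 9.04% = +0.31 pp.

The unemployment rate changed by +0.31 percentage points.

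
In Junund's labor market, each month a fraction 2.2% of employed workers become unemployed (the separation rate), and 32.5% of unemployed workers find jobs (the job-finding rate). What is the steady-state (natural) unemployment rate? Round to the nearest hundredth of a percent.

Steady-state unemployment rate ≈ 6.34%.

At steady state the flows balance: s·E = f·U, so U/(E+U) = s/(s+f).
u* = 2.2 / (2.2 + 32.5) = 2.2 / 34.70 = 6.34%.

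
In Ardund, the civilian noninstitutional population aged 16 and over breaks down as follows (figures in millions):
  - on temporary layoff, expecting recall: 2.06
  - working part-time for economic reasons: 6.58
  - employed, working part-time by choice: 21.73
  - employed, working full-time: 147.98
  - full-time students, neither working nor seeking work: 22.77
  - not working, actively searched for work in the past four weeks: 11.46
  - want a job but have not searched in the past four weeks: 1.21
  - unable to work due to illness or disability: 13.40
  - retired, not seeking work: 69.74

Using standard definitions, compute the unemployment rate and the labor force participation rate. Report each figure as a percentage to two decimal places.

Unemployment rate ≈ 7.12%; labor force participation rate ≈ 63.92%.

Employed = 6.58 + 21.73 + 147.98 = 176.29 million (anyone who worked, including part-time for economic reasons, counts as employed).
Unemployed = 2.06 + 11.46 = 13.52 million (jobless and actively searching, or on temporary layoff).
Labor force = 176.29 + 13.52 = 189.81 million.
Not in labor force = 22.77 + 1.21 + 13.40 + 69.74 = 107.12 million (those not working and not actively searching are outside the labor force — including those who want a job but have given up searching).
Civilian working-age population = 189.81 + 107.12 = 296.93 million.
Unemployment rate = 13.52 / 189.81 = 7.12%.
Labor force participation rate = 189.81 / 296.93 = 63.92%.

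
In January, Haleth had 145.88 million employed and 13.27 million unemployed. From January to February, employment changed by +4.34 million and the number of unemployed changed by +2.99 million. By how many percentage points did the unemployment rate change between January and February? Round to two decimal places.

January: labor force = 145.88 + 13.27 = 159.15; u = 13.27/159.15 = 8.34%.
February: labor force = 150.22 + 16.26 = 166.48; u = 16.26/166.48 = 9.77%.
Change = 9.77% − 8.34% = +1.43 pp.

The unemployment rate changed by +1.43 percentage points.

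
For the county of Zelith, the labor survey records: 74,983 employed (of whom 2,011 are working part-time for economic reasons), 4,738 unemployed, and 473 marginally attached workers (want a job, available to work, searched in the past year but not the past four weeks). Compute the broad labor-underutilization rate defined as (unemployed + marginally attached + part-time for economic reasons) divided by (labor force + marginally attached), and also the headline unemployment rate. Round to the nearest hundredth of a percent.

Labor force = 74,983 + 4,738 = 79,721.
Numerator = 4,738 + 473 + 2,011 = 7,222.
Denominator = 79,721 + 473 = 80,194.
Broad rate = 7,222 / 80,194 = 9.01%.
Headline unemployment rate = 4,738 / 79,721 = 5.94%.

Broad underutilization rate ≈ 9.01%; headline unemployment rate ≈ 5.94%.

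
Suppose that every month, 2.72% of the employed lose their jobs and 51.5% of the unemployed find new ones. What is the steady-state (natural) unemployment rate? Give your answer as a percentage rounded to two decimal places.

Steady-state unemployment rate ≈ 5.02%.

At steady state the flows balance: s·E = f·U, so U/(E+U) = s/(s+f).
u* = 2.72 / (2.72 + 51.5) = 2.72 / 54.22 = 5.02%.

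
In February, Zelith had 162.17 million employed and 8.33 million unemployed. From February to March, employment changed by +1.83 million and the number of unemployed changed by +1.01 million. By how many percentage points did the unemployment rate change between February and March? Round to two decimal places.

February: labor force = 162.17 + 8.33 = 170.50; u = 8.33/170.50 = 4.89%.
March: labor force = 164.00 + 9.34 = 173.34; u = 9.34/173.34 = 5.39%.
Change = 5.39% − 4.89% = +0.50 pp.

The unemployment rate changed by +0.50 percentage points.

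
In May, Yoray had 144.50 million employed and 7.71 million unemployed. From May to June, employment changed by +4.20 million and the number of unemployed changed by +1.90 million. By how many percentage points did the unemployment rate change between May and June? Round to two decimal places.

May: labor force = 144.50 + 7.71 = 152.21; u = 7.71/152.21 = 5.07%.
June: labor force = 148.70 + 9.61 = 158.31; u = 9.61/158.31 = 6.07%.
Change = 6.07% − 5.07% = +1.00 pp.

The unemployment rate changed by +1.00 percentage points.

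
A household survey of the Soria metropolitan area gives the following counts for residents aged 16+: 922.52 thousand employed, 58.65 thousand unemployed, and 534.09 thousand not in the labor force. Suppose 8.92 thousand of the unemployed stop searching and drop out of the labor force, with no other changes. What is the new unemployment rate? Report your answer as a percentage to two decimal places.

New unemployment rate ≈ 5.11%.

Initially, labor force = 922.52 + 58.65 = 981.17 thousand, so u = 58.65/981.17 = 5.98%.
After the change, unemployed and labor force both fall by 8.92 → E = 922.52, U = 49.73, labor force = 972.25 thousand.
New unemployment rate = 49.73 / 972.25 = 5.11%.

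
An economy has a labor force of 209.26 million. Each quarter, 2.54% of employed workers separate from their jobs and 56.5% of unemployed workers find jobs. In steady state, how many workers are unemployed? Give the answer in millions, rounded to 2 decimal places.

Steady-state unemployment rate u* = s/(s+f) = 2.54/(2.54+56.5) = 0.043022.
Unemployed = u* × labor force = 0.043022 × 209.26 ≈ 9.00 million.

About 9.00 million are unemployed in steady state.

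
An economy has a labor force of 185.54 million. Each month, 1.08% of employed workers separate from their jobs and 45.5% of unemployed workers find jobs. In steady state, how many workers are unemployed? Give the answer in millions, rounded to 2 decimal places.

About 4.30 million are unemployed in steady state.

Steady-state unemployment rate u* = s/(s+f) = 1.08/(1.08+45.5) = 0.023186.
Unemployed = u* × labor force = 0.023186 × 185.54 ≈ 4.30 million.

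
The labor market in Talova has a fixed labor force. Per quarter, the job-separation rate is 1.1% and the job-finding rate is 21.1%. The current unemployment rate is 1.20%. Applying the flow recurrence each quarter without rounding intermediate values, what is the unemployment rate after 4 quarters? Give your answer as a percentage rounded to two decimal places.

Unemployment rate after four quarters ≈ 3.58%.

With a fixed labor force, u_{t+1} = u_t + s·(1−u_t) − f·u_t = u_t·(1−s−f) + s.
Here 1−s−f = 0.778 and s = 0.011.
u_1 = 0.012000 × 0.778 + 0.011 = 0.020336.
u_2 = 0.020336 × 0.778 + 0.011 = 0.026821.
u_3 = 0.026821 × 0.778 + 0.011 = 0.031867.
u_4 = 0.031867 × 0.778 + 0.011 = 0.035793.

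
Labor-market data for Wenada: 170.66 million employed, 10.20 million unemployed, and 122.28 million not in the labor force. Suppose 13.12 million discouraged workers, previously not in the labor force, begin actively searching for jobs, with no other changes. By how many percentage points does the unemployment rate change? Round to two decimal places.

The unemployment rate changes by +6.38 percentage points.

Initially, labor force = 170.66 + 10.20 = 180.86 million, so u = 10.20/180.86 = 5.64%.
After the change, unemployed and labor force both rise by 13.12 → E = 170.66, U = 23.32, labor force = 193.98 million.
New unemployment rate = 23.32 / 193.98 = 12.02%.
Change = 12.02% − 5.64% = +6.38 percentage points.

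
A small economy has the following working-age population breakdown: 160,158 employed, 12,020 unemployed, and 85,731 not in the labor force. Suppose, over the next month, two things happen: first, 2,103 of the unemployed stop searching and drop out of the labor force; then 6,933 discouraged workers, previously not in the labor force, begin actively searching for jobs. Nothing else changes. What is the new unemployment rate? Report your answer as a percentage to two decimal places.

Initially, labor force = 160,158 + 12,020 = 172,178, so u = 12,020/172,178 = 6.98%.
After the first change, unemployed and labor force both fall by 2,103 → E = 160,158, U = 9,917, labor force = 170,075.
After the second change, unemployed and labor force both rise by 6,933 → E = 160,158, U = 16,850, labor force = 177,008.
New unemployment rate = 16,850 / 177,008 = 9.52%.

New unemployment rate ≈ 9.52%.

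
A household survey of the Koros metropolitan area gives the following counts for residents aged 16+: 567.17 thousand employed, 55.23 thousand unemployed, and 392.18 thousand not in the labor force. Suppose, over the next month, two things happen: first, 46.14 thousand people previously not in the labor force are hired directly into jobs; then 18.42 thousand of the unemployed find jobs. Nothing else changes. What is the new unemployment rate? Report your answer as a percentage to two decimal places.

Initially, labor force = 567.17 + 55.23 = 622.40 thousand, so u = 55.23/622.40 = 8.87%.
After the first change, employed and labor force both rise by 46.14; unemployed unchanged → E = 613.31, U = 55.23, labor force = 668.54 thousand.
After the second change, unemployed falls and employed rises by 18.42; labor force unchanged → E = 631.73, U = 36.81, labor force = 668.54 thousand.
New unemployment rate = 36.81 / 668.54 = 5.51%.

New unemployment rate ≈ 5.51%.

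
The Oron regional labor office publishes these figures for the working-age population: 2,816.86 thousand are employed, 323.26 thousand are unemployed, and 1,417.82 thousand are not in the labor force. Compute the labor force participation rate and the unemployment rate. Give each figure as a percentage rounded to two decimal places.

Labor force participation rate ≈ 68.89%; unemployment rate ≈ 10.29%.

Labor force = employed + unemployed = 2,816.86 + 323.26 = 3,140.12 thousand.
Working-age population = 3,140.12 + 1,417.82 = 4,557.94 thousand.
Unemployment rate = 323.26 / 3,140.12 = 10.29%.
Labor force participation rate = 3,140.12 / 4,557.94 = 68.89%.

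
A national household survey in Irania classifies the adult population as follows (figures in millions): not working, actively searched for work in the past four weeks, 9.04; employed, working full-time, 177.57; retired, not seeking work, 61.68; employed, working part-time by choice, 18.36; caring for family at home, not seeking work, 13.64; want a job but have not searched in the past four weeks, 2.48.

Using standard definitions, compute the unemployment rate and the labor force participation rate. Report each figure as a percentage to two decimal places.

Unemployment rate ≈ 4.41%; labor force participation rate ≈ 72.49%.

Employed = 177.57 + 18.36 = 195.93 million.
Unemployed = 9.04 million.
Labor force = 195.93 + 9.04 = 204.97 million.
Not in labor force = 61.68 + 13.64 + 2.48 = 77.80 million (those not working and not actively searching are outside the labor force — including those who want a job but have given up searching).
Civilian working-age population = 204.97 + 77.80 = 282.77 million.
Unemployment rate = 9.04 / 204.97 = 4.41%.
Labor force participation rate = 204.97 / 282.77 = 72.49%.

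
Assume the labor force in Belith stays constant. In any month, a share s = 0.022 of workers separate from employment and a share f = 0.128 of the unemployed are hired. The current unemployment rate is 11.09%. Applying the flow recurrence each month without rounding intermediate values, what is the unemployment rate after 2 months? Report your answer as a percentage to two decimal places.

Unemployment rate after two months ≈ 12.08%.

With a fixed labor force, u_{t+1} = u_t + s·(1−u_t) − f·u_t = u_t·(1−s−f) + s.
Here 1−s−f = 0.850 and s = 0.022.
u_1 = 0.110900 × 0.850 + 0.022 = 0.116265.
u_2 = 0.116265 × 0.850 + 0.022 = 0.120825.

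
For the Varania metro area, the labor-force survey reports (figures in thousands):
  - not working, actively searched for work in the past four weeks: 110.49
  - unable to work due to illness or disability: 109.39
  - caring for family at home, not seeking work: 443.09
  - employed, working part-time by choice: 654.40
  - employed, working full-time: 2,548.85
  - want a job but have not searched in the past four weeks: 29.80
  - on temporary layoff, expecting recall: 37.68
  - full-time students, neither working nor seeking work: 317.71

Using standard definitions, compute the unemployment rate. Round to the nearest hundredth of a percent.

Employed = 654.40 + 2,548.85 = 3,203.25 thousand.
Unemployed = 110.49 + 37.68 = 148.17 thousand (jobless and actively searching, or on temporary layoff).
Labor force = 3,203.25 + 148.17 = 3,351.42 thousand.
Unemployment rate = 148.17 / 3,351.42 = 4.42%.

Unemployment rate ≈ 4.42%.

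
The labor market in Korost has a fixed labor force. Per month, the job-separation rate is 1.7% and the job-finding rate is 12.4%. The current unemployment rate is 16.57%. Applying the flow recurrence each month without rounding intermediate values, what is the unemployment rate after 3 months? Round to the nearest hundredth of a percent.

With a fixed labor force, u_{t+1} = u_t + s·(1−u_t) − f·u_t = u_t·(1−s−f) + s.
Here 1−s−f = 0.859 and s = 0.017.
u_1 = 0.165700 × 0.859 + 0.017 = 0.159336.
u_2 = 0.159336 × 0.859 + 0.017 = 0.153870.
u_3 = 0.153870 × 0.859 + 0.017 = 0.149174.

Unemployment rate after three months ≈ 14.92%.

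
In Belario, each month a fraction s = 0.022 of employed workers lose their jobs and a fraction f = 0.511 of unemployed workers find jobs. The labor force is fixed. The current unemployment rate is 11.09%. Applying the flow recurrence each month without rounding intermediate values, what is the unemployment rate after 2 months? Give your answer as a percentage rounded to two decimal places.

With a fixed labor force, u_{t+1} = u_t + s·(1−u_t) − f·u_t = u_t·(1−s−f) + s.
Here 1−s−f = 0.467 and s = 0.022.
u_1 = 0.110900 × 0.467 + 0.022 = 0.073790.
u_2 = 0.073790 × 0.467 + 0.022 = 0.056460.

Unemployment rate after two months ≈ 5.65%.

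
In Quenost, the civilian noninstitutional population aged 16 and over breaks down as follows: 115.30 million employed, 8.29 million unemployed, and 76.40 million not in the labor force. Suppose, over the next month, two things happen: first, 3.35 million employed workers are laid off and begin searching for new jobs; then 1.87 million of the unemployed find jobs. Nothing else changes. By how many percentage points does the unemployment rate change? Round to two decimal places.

Initially, labor force = 115.30 + 8.29 = 123.59 million, so u = 8.29/123.59 = 6.71%.
After the first change, employed falls and unemployed rises by 3.35; labor force unchanged → E = 111.95, U = 11.64, labor force = 123.59 million.
After the second change, unemployed falls and employed rises by 1.87; labor force unchanged → E = 113.82, U = 9.77, labor force = 123.59 million.
New unemployment rate = 9.77 / 123.59 = 7.91%.
Change = 7.91% − 6.71% = +1.20 percentage points.

The unemployment rate changes by +1.20 percentage points.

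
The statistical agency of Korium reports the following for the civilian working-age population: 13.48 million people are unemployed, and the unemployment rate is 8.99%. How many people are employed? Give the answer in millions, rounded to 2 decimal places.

Labor force = U / u = 13.48 / 0.0899 ≈ 149.94 million.
Employed = labor force − unemployed = 149.94 − 13.48 = 136.46 million.

About 136.46 million are employed.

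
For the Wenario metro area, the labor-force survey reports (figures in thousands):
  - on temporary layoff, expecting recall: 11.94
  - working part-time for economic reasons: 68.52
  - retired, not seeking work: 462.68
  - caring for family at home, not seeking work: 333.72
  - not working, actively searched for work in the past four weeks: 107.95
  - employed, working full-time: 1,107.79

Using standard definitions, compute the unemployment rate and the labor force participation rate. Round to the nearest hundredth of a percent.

Unemployment rate ≈ 9.25%; labor force participation rate ≈ 61.94%.

Employed = 68.52 + 1,107.79 = 1,176.31 thousand (anyone who worked, including part-time for economic reasons, counts as employed).
Unemployed = 11.94 + 107.95 = 119.89 thousand (jobless and actively searching, or on temporary layoff).
Labor force = 1,176.31 + 119.89 = 1,296.20 thousand.
Not in labor force = 462.68 + 333.72 = 796.40 thousand (those not working and not actively searching are outside the labor force).
Civilian working-age population = 1,296.20 + 796.40 = 2,092.60 thousand.
Unemployment rate = 119.89 / 1,296.20 = 9.25%.
Labor force participation rate = 1,296.20 / 2,092.60 = 61.94%.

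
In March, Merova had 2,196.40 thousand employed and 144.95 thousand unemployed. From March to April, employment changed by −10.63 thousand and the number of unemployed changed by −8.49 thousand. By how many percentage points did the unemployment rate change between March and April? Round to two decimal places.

March: labor force = 2,196.40 + 144.95 = 2,341.35; u = 144.95/2,341.35 = 6.19%.
April: labor force = 2,185.77 + 136.46 = 2,322.23; u = 136.46/2,322.23 = 5.88%.
Change = 5.88% − 6.19% = −0.31 pp.

The unemployment rate changed by −0.31 percentage points.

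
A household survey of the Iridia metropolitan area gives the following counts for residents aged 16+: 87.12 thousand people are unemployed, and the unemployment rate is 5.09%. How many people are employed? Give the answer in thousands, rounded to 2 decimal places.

About 1,624.47 thousand are employed.

Labor force = U / u = 87.12 / 0.0509 ≈ 1,711.59 thousand.
Employed = labor force − unemployed = 1,711.59 − 87.12 = 1,624.47 thousand.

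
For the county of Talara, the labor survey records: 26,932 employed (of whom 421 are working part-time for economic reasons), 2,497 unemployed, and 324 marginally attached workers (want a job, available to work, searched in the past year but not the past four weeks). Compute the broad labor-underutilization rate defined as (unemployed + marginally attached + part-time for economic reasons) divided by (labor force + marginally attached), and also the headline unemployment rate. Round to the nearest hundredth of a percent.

Labor force = 26,932 + 2,497 = 29,429.
Numerator = 2,497 + 324 + 421 = 3,242.
Denominator = 29,429 + 324 = 29,753.
Broad rate = 3,242 / 29,753 = 10.90%.
Headline unemployment rate = 2,497 / 29,429 = 8.48%.

Broad underutilization rate ≈ 10.90%; headline unemployment rate ≈ 8.48%.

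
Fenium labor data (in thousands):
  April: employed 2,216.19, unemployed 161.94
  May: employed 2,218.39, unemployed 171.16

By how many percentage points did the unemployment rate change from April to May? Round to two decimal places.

April: labor force = 2,216.19 + 161.94 = 2,378.13; u = 161.94/2,378.13 = 6.81%.
May: labor force = 2,218.39 + 171.16 = 2,389.55; u = 171.16/2,389.55 = 7.16%.
Change = 7.16% − 6.81% = +0.35 pp.

The unemployment rate changed by +0.35 percentage points.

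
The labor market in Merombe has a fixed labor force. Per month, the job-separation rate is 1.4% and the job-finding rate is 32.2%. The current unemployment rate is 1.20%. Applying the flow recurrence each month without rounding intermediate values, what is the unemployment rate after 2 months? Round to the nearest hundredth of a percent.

Unemployment rate after two months ≈ 2.86%.

With a fixed labor force, u_{t+1} = u_t + s·(1−u_t) − f·u_t = u_t·(1−s−f) + s.
Here 1−s−f = 0.664 and s = 0.014.
u_1 = 0.012000 × 0.664 + 0.014 = 0.021968.
u_2 = 0.021968 × 0.664 + 0.014 = 0.028587.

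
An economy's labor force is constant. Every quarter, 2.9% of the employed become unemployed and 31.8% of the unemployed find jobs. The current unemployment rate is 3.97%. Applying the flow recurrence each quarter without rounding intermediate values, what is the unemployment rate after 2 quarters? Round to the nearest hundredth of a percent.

Unemployment rate after two quarters ≈ 6.49%.

With a fixed labor force, u_{t+1} = u_t + s·(1−u_t) − f·u_t = u_t·(1−s−f) + s.
Here 1−s−f = 0.653 and s = 0.029.
u_1 = 0.039700 × 0.653 + 0.029 = 0.054924.
u_2 = 0.054924 × 0.653 + 0.029 = 0.064865.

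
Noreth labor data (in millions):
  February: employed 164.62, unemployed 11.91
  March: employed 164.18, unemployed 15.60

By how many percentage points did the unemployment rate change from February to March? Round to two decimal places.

The unemployment rate changed by +1.93 percentage points.

February: labor force = 164.62 + 11.91 = 176.53; u = 11.91/176.53 = 6.75%.
March: labor force = 164.18 + 15.60 = 179.78; u = 15.60/179.78 = 8.68%.
Change = 8.68% − 6.75% = +1.93 pp.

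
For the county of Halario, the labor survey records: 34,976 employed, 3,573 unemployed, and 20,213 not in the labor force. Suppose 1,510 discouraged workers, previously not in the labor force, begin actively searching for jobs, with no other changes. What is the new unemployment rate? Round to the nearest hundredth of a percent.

Initially, labor force = 34,976 + 3,573 = 38,549, so u = 3,573/38,549 = 9.27%.
After the change, unemployed and labor force both rise by 1,510 → E = 34,976, U = 5,083, labor force = 40,059.
New unemployment rate = 5,083 / 40,059 = 12.69%.

New unemployment rate ≈ 12.69%.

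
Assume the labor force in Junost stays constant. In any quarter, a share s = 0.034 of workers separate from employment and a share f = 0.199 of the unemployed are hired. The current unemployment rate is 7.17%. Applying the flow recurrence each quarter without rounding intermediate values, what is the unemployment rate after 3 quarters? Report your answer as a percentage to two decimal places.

Unemployment rate after three quarters ≈ 11.24%.

With a fixed labor force, u_{t+1} = u_t + s·(1−u_t) − f·u_t = u_t·(1−s−f) + s.
Here 1−s−f = 0.767 and s = 0.034.
u_1 = 0.071700 × 0.767 + 0.034 = 0.088994.
u_2 = 0.088994 × 0.767 + 0.034 = 0.102258.
u_3 = 0.102258 × 0.767 + 0.034 = 0.112432.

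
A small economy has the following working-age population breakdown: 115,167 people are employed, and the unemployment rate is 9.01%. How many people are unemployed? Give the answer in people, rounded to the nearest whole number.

Let U be the number unemployed. The labor force is E + U, and U/(E+U) = 0.0901.
So U = 0.0901 × 115,167 / (1 − 0.0901) = 10376.55 / 0.9099 ≈ 11,404.

About 11,404 are unemployed.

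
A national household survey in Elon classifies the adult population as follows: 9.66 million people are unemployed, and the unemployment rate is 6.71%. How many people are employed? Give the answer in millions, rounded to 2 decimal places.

Labor force = U / u = 9.66 / 0.0671 ≈ 143.96 million.
Employed = labor force − unemployed = 143.96 − 9.66 = 134.30 million.

About 134.30 million are employed.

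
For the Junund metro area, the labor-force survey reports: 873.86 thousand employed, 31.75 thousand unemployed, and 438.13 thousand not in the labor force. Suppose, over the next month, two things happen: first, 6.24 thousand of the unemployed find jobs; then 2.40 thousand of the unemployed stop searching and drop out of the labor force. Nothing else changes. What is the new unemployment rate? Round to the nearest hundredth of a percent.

Initially, labor force = 873.86 + 31.75 = 905.61 thousand, so u = 31.75/905.61 = 3.51%.
After the first change, unemployed falls and employed rises by 6.24; labor force unchanged → E = 880.10, U = 25.51, labor force = 905.61 thousand.
After the second change, unemployed and labor force both fall by 2.40 → E = 880.10, U = 23.11, labor force = 903.21 thousand.
New unemployment rate = 23.11 / 903.21 = 2.56%.

New unemployment rate ≈ 2.56%.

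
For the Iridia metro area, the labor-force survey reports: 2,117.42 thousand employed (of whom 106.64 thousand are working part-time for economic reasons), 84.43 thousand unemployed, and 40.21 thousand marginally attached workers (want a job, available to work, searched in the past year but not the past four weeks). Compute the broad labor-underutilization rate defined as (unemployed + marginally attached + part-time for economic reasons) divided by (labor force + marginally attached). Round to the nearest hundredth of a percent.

Labor force = 2,117.42 + 84.43 = 2,201.85 thousand.
Numerator = 84.43 + 40.21 + 106.64 = 231.28 thousand.
Denominator = 2,201.85 + 40.21 = 2,242.06 thousand.
Broad rate = 231.28 / 2,242.06 = 10.32%.

Broad underutilization rate ≈ 10.32%.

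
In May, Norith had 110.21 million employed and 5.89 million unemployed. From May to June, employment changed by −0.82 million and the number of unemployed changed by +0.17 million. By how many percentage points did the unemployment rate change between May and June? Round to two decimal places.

The unemployment rate changed by +0.18 percentage points.

May: labor force = 110.21 + 5.89 = 116.10; u = 5.89/116.10 = 5.07%.
June: labor force = 109.39 + 6.06 = 115.45; u = 6.06/115.45 = 5.25%.
Change = 5.25% − 5.07% = +0.18 pp.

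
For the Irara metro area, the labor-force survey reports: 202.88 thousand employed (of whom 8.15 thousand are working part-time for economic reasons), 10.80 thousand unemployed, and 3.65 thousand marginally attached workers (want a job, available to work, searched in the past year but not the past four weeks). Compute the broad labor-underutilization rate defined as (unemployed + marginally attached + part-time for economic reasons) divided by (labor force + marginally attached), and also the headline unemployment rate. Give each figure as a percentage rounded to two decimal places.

Labor force = 202.88 + 10.80 = 213.68 thousand.
Numerator = 10.80 + 3.65 + 8.15 = 22.60 thousand.
Denominator = 213.68 + 3.65 = 217.33 thousand.
Broad rate = 22.60 / 217.33 = 10.40%.
Headline unemployment rate = 10.80 / 213.68 = 5.05%.

Broad underutilization rate ≈ 10.40%; headline unemployment rate ≈ 5.05%.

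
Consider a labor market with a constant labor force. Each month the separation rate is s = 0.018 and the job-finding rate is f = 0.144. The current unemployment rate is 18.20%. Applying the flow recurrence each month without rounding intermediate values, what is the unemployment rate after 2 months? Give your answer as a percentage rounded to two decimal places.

With a fixed labor force, u_{t+1} = u_t + s·(1−u_t) − f·u_t = u_t·(1−s−f) + s.
Here 1−s−f = 0.838 and s = 0.018.
u_1 = 0.182000 × 0.838 + 0.018 = 0.170516.
u_2 = 0.170516 × 0.838 + 0.018 = 0.160892.

Unemployment rate after two months ≈ 16.09%.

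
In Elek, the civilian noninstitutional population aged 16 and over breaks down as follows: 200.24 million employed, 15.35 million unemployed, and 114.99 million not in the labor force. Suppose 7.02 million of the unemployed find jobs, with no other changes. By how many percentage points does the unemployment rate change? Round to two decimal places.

The unemployment rate changes by −3.26 percentage points.

Initially, labor force = 200.24 + 15.35 = 215.59 million, so u = 15.35/215.59 = 7.12%.
After the change, unemployed falls and employed rises by 7.02; labor force unchanged → E = 207.26, U = 8.33, labor force = 215.59 million.
New unemployment rate = 8.33 / 215.59 = 3.86%.
Change = 3.86% − 7.12% = −3.26 percentage points.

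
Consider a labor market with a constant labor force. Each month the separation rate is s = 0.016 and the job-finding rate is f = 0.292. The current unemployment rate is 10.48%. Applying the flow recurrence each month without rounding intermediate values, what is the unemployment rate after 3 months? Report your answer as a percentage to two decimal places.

With a fixed labor force, u_{t+1} = u_t + s·(1−u_t) − f·u_t = u_t·(1−s−f) + s.
Here 1−s−f = 0.692 and s = 0.016.
u_1 = 0.104800 × 0.692 + 0.016 = 0.088522.
u_2 = 0.088522 × 0.692 + 0.016 = 0.077257.
u_3 = 0.077257 × 0.692 + 0.016 = 0.069462.

Unemployment rate after three months ≈ 6.95%.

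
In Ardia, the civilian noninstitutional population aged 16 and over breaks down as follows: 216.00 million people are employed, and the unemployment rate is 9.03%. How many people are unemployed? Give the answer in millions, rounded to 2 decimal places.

About 21.44 million are unemployed.

Let U be the number unemployed. The labor force is E + U, and U/(E+U) = 0.0903.
So U = 0.0903 × 216.00 / (1 − 0.0903) = 19.5048 / 0.9097 ≈ 21.44 million.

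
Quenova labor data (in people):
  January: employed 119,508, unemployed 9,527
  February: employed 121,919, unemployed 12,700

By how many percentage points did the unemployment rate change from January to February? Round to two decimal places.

January: labor force = 119,508 + 9,527 = 129,035; u = 9,527/129,035 = 7.38%.
February: labor force = 121,919 + 12,700 = 134,619; u = 12,700/134,619 = 9.43%.
Change = 9.43% − 7.38% = +2.05 pp.

The unemployment rate changed by +2.05 percentage points.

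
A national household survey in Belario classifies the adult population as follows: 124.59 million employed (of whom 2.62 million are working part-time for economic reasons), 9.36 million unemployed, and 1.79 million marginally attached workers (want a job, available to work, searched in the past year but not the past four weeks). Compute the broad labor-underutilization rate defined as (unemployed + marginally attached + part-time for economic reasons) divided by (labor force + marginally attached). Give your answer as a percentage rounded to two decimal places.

Labor force = 124.59 + 9.36 = 133.95 million.
Numerator = 9.36 + 1.79 + 2.62 = 13.77 million.
Denominator = 133.95 + 1.79 = 135.74 million.
Broad rate = 13.77 / 135.74 = 10.14%.

Broad underutilization rate ≈ 10.14%.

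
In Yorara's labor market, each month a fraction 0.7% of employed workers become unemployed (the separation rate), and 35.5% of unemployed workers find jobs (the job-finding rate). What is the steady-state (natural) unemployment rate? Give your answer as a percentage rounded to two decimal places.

At steady state the flows balance: s·E = f·U, so U/(E+U) = s/(s+f).
u* = 0.7 / (0.7 + 35.5) = 0.7 / 36.20 = 1.93%.

Steady-state unemployment rate ≈ 1.93%.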